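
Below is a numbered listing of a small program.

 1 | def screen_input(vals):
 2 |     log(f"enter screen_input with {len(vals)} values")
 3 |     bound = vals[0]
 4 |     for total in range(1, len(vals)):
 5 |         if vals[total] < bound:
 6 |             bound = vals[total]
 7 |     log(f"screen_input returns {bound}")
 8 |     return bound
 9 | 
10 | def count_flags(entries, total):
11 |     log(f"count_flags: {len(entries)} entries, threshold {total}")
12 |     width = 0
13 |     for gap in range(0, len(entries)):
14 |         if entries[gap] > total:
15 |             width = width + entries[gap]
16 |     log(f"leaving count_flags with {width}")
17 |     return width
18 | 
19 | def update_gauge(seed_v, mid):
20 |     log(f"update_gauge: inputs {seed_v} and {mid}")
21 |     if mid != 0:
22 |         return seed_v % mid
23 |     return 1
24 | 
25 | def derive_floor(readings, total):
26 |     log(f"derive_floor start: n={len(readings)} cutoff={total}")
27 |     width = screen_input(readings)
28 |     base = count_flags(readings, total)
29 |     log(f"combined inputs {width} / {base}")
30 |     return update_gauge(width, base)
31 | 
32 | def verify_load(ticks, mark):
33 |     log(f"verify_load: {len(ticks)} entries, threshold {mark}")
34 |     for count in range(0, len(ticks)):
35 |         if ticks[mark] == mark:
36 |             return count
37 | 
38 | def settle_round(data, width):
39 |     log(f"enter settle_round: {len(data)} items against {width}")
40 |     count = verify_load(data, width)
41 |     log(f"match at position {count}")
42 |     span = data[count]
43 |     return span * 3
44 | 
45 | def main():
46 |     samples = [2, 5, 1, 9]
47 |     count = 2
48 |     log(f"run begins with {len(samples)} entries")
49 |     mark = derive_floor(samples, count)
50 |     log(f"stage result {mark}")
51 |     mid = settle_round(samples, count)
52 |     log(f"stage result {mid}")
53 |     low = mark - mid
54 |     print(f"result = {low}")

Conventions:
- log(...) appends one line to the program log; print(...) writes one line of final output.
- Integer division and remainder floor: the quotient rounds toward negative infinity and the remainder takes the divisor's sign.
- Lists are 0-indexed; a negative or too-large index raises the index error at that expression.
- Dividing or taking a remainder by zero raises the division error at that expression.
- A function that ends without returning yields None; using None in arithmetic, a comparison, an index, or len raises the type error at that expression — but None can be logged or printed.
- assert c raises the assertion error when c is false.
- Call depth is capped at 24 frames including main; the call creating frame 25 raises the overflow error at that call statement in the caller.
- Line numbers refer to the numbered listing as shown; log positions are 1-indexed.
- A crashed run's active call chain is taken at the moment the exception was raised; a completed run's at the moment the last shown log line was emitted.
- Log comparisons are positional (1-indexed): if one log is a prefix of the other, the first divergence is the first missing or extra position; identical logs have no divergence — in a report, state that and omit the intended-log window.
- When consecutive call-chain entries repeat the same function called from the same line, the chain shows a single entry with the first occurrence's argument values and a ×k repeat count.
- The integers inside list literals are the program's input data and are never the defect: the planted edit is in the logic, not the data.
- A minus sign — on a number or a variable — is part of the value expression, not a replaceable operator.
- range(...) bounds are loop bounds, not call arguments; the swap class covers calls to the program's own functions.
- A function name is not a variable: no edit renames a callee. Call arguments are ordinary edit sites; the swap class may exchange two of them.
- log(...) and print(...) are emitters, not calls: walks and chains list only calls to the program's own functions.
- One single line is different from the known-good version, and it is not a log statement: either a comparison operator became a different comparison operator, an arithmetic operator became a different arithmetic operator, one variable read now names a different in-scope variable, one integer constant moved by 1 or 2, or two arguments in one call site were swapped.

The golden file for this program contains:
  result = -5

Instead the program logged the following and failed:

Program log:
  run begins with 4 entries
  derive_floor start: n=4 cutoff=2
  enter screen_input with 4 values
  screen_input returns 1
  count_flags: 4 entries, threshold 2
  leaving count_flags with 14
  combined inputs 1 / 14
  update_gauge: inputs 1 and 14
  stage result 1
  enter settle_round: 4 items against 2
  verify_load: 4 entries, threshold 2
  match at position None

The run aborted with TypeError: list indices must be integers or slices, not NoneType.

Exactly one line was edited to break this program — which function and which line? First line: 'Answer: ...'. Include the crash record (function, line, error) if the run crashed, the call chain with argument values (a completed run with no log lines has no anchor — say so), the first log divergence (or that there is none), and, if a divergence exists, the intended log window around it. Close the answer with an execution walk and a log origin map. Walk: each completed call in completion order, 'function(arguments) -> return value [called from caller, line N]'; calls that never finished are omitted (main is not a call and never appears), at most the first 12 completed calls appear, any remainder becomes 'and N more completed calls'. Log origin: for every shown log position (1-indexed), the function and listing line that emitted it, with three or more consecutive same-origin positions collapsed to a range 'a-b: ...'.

Answer: the defect is in verify_load at line 35.
Key observation: Log line 12 is where behavior first shows: 'match at position None' appears instead of 'match at position 0'.
Crash: settle_round, line 42, TypeError.
Call chain: main -> settle_round([2, 5, 1, 9], 2) (called at line 51).
First divergence: position 12 — shown 'match at position None', intended 'match at position 0'.
Intended log window:
  10: enter settle_round: 4 items against 2
  11: verify_load: 4 entries, threshold 2
  12: match at position 0
  13: stage result 6
Execution walk:
  screen_input([2, 5, 1, 9]) -> 1  [called from derive_floor, line 27]
  count_flags([2, 5, 1, 9], 2) -> 14  [called from derive_floor, line 28]
  update_gauge(1, 14) -> 1  [called from derive_floor, line 30]
  derive_floor([2, 5, 1, 9], 2) -> 1  [called from main, line 49]
  verify_load([2, 5, 1, 9], 2) -> None  [called from settle_round, line 40]
Log line origins:
  1 — main, line 48
  2 — derive_floor, line 26
  3 — screen_input, line 2
  4 — screen_input, line 7
  5 — count_flags, line 11
  6 — count_flags, line 16
  7 — derive_floor, line 29
  8 — update_gauge, line 20
  9 — main, line 50
  10 — settle_round, line 39
  11 — verify_load, line 33
  12 — settle_round, line 41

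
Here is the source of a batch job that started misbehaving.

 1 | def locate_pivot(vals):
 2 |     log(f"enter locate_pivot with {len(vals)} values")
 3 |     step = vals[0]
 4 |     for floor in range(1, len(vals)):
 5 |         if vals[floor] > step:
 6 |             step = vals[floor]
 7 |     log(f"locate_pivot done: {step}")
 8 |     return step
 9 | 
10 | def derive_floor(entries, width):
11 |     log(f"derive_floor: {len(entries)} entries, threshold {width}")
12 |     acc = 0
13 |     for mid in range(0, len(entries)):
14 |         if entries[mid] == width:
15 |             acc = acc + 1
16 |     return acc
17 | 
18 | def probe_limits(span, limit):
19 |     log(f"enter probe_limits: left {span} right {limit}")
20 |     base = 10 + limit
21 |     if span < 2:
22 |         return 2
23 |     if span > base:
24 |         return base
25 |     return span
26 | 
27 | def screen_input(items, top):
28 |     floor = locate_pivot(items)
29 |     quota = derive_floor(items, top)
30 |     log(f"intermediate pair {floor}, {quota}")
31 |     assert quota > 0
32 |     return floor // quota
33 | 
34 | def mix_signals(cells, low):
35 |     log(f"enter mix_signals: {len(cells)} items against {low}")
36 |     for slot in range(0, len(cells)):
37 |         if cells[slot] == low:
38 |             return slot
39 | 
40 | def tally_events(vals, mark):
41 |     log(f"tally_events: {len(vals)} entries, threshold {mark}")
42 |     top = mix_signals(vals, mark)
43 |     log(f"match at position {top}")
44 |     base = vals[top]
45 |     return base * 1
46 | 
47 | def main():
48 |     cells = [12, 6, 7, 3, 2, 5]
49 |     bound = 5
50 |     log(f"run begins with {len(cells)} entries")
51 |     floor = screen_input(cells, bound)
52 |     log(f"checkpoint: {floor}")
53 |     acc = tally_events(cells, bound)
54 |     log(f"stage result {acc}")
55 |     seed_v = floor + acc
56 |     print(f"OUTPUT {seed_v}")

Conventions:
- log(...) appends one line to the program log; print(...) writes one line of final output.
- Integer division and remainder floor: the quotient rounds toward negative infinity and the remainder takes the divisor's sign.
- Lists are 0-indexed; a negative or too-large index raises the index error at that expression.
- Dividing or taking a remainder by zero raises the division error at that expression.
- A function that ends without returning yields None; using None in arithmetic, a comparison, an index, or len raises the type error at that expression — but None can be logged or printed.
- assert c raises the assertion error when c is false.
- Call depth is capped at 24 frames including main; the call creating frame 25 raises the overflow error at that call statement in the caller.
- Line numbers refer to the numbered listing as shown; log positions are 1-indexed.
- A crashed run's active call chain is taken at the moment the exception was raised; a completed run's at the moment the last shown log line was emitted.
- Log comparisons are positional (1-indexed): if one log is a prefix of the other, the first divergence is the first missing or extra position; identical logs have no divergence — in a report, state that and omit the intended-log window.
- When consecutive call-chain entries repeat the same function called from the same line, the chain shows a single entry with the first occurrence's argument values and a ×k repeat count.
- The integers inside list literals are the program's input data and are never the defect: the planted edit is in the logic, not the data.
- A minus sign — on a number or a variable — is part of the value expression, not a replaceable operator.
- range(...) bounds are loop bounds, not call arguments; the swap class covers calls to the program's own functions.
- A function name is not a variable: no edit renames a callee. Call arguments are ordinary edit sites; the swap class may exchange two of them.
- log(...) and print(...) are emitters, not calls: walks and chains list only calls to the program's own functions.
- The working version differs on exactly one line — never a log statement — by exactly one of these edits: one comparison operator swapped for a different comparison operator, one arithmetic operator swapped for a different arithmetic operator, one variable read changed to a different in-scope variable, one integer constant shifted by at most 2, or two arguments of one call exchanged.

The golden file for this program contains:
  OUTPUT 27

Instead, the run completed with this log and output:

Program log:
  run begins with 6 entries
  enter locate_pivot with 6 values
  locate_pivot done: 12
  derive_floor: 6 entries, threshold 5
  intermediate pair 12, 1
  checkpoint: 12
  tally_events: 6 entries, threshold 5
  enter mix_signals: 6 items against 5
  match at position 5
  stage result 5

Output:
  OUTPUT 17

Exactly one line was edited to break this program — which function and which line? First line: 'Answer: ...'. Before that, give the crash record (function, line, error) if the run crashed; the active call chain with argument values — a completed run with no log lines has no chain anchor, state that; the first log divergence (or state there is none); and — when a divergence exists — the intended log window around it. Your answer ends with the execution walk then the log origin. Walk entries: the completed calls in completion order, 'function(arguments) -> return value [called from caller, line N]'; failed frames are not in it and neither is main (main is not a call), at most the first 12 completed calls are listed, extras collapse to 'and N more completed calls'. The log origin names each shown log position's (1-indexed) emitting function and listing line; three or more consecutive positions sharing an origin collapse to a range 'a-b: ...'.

Answer: the defect is in tally_events at line 45.
The tell: Position 10 is the first bad log line: 'stage result 5' should read 'stage result 15'.
Call chain: main.
First divergence: position 10; shown 'stage result 5' vs intended 'stage result 15'.
Intended log window:
  8: enter mix_signals: 6 items against 5
  9: match at position 5
  10: stage result 15
Execution walk:
  locate_pivot([12, 6, 7, 3, 2, 5]) -> 12  [called from screen_input, line 28]
  derive_floor([12, 6, 7, 3, 2, 5], 5) -> 1  [called from screen_input, line 29]
  screen_input([12, 6, 7, 3, 2, 5], 5) -> 12  [called from main, line 51]
  mix_signals([12, 6, 7, 3, 2, 5], 5) -> 5  [called from tally_events, line 42]
  tally_events([12, 6, 7, 3, 2, 5], 5) -> 5  [called from main, line 53]
Log origin:
  1 — main, line 50
  2 — locate_pivot, line 2
  3 — locate_pivot, line 7
  4 — derive_floor, line 11
  5 — screen_input, line 30
  6 — main, line 52
  7 — tally_events, line 41
  8 — mix_signals, line 35
  9 — tally_events, line 43
  10 — main, line 54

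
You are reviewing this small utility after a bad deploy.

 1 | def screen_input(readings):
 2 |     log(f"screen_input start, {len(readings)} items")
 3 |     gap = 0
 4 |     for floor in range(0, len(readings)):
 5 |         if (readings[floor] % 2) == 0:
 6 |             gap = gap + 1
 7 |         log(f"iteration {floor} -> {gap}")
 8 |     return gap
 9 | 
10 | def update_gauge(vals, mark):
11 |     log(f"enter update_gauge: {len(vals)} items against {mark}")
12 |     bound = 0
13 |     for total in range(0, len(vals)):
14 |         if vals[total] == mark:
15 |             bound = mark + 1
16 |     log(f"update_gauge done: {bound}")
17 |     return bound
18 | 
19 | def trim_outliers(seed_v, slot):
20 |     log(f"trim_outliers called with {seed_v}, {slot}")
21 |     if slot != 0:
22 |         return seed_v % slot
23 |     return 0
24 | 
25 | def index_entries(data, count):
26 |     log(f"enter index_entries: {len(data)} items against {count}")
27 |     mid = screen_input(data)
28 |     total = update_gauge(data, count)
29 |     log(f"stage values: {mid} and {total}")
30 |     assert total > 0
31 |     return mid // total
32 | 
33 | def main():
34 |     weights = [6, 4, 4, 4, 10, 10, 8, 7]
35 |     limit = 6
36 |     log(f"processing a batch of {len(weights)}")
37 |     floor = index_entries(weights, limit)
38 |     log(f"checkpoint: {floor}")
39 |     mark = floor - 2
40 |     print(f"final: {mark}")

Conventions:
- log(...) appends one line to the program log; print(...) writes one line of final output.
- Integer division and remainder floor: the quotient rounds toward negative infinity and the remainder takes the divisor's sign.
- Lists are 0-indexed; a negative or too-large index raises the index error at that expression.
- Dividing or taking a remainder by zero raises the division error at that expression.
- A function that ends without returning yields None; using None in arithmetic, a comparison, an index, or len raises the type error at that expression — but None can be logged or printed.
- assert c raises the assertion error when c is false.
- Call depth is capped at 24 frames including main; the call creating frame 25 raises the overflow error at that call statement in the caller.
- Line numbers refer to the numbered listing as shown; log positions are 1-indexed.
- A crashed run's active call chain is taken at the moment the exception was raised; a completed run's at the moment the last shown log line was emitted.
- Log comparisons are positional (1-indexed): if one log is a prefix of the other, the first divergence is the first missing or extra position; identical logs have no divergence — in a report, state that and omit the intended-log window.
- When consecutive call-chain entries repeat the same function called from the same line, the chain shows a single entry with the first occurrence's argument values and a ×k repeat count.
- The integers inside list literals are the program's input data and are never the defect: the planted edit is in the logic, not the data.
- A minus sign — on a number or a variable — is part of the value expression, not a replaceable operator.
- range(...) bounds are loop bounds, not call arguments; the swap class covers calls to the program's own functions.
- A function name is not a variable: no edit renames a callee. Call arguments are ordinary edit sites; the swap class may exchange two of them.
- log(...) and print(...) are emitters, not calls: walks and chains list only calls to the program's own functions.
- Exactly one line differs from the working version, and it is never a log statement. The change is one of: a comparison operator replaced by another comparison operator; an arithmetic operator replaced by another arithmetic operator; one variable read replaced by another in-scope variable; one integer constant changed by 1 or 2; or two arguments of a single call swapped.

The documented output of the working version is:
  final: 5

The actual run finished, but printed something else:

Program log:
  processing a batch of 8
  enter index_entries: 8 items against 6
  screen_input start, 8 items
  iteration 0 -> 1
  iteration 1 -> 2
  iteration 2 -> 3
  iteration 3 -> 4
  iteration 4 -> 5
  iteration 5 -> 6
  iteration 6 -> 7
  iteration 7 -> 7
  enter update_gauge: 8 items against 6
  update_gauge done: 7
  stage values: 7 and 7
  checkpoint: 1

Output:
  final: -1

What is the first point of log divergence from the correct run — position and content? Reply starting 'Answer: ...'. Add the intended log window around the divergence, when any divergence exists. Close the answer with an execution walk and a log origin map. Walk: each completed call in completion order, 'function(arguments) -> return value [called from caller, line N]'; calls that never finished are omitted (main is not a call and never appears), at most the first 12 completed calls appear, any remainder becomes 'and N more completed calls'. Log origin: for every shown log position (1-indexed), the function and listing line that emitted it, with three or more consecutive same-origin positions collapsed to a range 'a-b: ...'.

Answer: at position 13 the run shows 'update_gauge done: 7' where the working version logs 'update_gauge done: 1'.
Intended log window:
  11: iteration 7 -> 7
  12: enter update_gauge: 8 items against 6
  13: update_gauge done: 1
  14: stage values: 7 and 1
Execution walk:
  screen_input([6, 4, 4, 4, 10, 10, 8, 7]) -> 7  [called from index_entries, line 27]
  update_gauge([6, 4, 4, 4, 10, 10, 8, 7], 6) -> 7  [called from index_entries, line 28]
  index_entries([6, 4, 4, 4, 10, 10, 8, 7], 6) -> 1  [called from main, line 37]
Log line origins:
  1: from main, line 36
  2: from index_entries, line 26
  3: from screen_input, line 2
  4-11: from screen_input, line 7
  12: from update_gauge, line 11
  13: from update_gauge, line 16
  14: from index_entries, line 29
  15: from main, line 38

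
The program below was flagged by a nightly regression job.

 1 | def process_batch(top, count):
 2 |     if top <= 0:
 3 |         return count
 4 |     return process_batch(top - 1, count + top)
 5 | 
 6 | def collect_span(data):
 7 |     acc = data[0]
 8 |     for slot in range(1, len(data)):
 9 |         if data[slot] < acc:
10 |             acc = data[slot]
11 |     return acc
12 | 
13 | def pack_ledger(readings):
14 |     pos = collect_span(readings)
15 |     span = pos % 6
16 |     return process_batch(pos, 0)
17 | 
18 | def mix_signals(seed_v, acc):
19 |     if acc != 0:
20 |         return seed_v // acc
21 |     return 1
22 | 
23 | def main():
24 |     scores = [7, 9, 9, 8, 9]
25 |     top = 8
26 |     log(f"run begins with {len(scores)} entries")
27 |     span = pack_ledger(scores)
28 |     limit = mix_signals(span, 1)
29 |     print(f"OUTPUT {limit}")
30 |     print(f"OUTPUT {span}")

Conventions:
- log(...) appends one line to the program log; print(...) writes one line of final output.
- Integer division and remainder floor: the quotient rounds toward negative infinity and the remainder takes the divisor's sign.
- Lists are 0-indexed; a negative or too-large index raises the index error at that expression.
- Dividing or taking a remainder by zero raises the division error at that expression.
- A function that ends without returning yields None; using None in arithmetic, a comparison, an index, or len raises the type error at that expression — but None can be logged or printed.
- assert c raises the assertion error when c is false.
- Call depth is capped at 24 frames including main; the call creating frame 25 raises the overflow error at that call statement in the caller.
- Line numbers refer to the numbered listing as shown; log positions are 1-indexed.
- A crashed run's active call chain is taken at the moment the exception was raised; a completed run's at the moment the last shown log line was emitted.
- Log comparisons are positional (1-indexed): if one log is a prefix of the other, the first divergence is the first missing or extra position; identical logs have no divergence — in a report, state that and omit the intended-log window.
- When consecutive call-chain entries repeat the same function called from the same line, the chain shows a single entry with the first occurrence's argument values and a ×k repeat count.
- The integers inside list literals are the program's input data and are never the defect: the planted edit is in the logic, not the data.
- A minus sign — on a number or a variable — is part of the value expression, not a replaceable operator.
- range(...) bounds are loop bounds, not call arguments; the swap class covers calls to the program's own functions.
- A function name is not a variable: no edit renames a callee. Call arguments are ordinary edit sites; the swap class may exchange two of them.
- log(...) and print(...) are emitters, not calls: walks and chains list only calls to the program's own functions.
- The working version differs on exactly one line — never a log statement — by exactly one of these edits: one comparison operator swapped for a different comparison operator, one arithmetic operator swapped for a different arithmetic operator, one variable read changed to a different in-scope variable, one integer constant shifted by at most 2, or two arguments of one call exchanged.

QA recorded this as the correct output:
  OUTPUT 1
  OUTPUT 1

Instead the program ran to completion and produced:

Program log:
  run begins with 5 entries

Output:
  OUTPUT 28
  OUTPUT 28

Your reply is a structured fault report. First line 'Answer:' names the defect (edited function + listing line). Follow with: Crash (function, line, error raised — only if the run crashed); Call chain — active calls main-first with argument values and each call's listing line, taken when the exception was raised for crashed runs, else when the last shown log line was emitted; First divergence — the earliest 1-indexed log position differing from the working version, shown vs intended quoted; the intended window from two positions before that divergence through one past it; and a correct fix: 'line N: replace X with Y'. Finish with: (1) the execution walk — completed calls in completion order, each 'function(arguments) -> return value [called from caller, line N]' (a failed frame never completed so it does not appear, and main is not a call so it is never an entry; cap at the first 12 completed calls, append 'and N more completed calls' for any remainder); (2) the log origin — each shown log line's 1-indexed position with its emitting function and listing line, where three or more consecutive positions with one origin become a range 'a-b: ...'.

Answer: the defect is in pack_ledger at line 16.
Core observation: Log streams are identical — the defect surfaces only in the printed output.
Call chain: main.
First divergence: none; the two logs match at every position.
Execution walk:
  collect_span([7, 9, 9, 8, 9]) -> 7  [called from pack_ledger, line 14]
  process_batch(0, 28) -> 28  [called from process_batch, line 4]
  process_batch(1, 27) -> 28  [called from process_batch, line 4]
  process_batch(2, 25) -> 28  [called from process_batch, line 4]
  process_batch(3, 22) -> 28  [called from process_batch, line 4]
  process_batch(4, 18) -> 28  [called from process_batch, line 4]
  process_batch(5, 13) -> 28  [called from process_batch, line 4]
  process_batch(6, 7) -> 28  [called from process_batch, line 4]
  process_batch(7, 0) -> 28  [called from pack_ledger, line 16]
  pack_ledger([7, 9, 9, 8, 9]) -> 28  [called from main, line 27]
  mix_signals(28, 1) -> 28  [called from main, line 28]
Log origin:
  1: emitted by main (line 26)
A correct fix: line 16: replace `pos` with `span`.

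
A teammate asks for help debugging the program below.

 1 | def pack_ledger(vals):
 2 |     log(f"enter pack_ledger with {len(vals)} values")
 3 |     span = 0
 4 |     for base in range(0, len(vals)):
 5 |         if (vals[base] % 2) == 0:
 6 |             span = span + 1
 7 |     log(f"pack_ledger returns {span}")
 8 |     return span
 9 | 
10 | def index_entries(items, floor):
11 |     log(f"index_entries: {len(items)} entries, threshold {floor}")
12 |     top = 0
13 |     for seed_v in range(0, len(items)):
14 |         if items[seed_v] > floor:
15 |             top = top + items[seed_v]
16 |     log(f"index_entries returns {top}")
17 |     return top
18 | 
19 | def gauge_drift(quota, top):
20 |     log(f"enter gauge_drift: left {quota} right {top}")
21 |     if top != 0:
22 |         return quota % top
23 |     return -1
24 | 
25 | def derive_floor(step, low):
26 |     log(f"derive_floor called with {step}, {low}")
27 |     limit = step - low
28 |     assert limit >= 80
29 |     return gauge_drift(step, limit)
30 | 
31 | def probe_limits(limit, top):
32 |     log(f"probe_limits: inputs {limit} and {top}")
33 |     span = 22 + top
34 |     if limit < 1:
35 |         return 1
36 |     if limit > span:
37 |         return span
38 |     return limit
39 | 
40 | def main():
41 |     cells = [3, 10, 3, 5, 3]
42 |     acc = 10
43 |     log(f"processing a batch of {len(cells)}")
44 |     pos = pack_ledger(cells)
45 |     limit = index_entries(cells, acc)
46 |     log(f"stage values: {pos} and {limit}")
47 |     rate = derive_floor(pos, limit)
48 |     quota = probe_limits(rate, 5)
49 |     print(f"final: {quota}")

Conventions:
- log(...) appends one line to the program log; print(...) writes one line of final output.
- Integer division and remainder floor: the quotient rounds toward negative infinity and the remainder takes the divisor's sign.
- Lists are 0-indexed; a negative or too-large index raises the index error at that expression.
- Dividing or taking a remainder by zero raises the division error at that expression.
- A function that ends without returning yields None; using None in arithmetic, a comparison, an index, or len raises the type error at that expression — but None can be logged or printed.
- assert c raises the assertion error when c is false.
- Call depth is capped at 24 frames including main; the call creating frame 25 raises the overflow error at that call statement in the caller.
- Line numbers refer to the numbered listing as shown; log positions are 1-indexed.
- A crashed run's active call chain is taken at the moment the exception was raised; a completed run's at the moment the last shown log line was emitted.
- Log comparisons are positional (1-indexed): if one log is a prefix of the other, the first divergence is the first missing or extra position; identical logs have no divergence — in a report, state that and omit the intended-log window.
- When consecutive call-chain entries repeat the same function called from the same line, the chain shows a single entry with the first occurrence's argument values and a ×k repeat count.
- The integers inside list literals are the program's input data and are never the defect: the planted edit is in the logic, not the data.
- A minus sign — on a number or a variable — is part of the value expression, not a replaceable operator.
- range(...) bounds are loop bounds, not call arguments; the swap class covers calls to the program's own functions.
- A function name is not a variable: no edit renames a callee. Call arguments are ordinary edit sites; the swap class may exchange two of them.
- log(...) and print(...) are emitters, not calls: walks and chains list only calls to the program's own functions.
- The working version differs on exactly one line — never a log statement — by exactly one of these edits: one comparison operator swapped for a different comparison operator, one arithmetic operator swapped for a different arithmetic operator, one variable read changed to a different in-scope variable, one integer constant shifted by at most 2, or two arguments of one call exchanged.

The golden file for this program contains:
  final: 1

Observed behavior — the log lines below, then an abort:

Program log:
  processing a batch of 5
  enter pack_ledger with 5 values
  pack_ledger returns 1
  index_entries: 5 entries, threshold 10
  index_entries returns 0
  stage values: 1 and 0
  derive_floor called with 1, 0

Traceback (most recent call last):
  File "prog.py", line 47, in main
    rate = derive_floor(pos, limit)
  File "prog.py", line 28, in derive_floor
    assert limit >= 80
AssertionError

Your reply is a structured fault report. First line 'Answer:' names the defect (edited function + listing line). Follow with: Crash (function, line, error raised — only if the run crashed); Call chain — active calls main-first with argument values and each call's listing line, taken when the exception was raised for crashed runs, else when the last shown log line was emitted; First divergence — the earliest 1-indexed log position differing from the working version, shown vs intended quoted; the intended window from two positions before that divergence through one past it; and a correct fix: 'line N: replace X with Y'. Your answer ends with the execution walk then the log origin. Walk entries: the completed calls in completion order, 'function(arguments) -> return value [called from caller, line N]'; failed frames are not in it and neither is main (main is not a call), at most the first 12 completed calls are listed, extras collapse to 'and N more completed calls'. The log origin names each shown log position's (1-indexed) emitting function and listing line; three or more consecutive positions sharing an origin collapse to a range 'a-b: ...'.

Answer: the defect is in derive_floor at line 28.
Key fact: The faulty run's log stops after 7 lines; the working version's next line would be 'enter gauge_drift: left 1 right 1'.
Crash: derive_floor, line 28, AssertionError.
Call chain: main -> derive_floor(1, 0) (called at line 47).
First divergence: position 8 (shown log ended at 7 lines; the working version continues: 'enter gauge_drift: left 1 right 1').
Intended log window:
  6: stage values: 1 and 0
  7: derive_floor called with 1, 0
  8: enter gauge_drift: left 1 right 1
  9: probe_limits: inputs 0 and 5
Execution walk:
  pack_ledger([3, 10, 3, 5, 3]) -> 1  [called from main, line 44]
  index_entries([3, 10, 3, 5, 3], 10) -> 0  [called from main, line 45]
Origin of each log line:
  1: from main, line 43
  2: from pack_ledger, line 2
  3: from pack_ledger, line 7
  4: from index_entries, line 11
  5: from index_entries, line 16
  6: from main, line 46
  7: from derive_floor, line 26
A correct fix: line 28: replace `>=` with `<=`.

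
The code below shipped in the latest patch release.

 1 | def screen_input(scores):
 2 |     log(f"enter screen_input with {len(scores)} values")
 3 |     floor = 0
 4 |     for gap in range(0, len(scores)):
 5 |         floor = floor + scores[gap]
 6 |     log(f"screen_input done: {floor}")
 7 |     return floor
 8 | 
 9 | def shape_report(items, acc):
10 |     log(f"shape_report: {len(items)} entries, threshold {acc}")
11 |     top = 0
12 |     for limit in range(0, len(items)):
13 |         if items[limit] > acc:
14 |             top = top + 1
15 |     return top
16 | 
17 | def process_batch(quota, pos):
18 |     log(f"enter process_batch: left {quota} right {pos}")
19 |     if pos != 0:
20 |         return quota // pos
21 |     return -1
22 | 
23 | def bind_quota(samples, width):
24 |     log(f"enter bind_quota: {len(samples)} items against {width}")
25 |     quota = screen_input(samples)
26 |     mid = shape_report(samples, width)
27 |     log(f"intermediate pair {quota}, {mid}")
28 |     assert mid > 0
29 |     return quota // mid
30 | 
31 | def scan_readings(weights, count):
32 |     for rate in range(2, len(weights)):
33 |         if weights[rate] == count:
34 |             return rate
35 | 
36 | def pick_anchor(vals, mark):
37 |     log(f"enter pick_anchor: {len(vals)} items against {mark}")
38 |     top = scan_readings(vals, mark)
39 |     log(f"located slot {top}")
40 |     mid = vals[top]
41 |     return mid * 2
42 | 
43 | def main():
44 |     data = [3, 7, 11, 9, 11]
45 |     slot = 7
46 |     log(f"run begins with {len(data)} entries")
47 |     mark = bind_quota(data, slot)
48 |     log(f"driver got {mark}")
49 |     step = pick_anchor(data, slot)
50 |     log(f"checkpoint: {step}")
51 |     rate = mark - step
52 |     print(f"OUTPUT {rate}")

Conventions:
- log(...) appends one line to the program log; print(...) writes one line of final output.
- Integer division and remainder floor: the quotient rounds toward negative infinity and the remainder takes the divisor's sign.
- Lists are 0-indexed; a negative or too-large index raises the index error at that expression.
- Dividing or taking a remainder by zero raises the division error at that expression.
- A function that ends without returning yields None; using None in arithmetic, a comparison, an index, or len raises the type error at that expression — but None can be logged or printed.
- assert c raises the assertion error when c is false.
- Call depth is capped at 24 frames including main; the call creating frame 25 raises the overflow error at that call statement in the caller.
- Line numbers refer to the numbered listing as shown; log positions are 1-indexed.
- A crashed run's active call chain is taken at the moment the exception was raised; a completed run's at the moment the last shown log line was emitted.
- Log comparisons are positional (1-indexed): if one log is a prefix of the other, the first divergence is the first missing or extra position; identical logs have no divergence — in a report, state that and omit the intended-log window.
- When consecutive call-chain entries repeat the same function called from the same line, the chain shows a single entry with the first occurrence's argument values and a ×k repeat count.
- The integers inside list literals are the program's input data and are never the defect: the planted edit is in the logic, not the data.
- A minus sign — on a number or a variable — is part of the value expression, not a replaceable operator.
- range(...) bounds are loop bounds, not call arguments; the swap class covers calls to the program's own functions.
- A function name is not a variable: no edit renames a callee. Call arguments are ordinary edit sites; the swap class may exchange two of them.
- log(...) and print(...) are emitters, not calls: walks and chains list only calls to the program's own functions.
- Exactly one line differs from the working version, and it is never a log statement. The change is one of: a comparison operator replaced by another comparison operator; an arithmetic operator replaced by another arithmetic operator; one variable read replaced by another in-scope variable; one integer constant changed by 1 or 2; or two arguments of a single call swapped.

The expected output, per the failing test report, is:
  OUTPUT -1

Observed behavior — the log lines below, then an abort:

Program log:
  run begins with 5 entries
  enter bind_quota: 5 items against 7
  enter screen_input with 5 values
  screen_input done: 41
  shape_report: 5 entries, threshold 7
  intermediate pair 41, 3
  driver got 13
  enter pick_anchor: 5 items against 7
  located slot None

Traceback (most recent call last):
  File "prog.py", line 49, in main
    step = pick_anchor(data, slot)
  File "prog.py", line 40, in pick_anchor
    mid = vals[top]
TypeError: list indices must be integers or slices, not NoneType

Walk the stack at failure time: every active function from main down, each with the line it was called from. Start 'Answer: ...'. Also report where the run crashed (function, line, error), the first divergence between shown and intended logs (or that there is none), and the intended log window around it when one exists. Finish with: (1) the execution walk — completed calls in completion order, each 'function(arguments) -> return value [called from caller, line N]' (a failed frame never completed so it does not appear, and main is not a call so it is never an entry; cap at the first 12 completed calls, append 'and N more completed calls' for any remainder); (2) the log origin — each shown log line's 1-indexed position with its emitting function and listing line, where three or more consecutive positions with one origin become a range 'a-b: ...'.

Answer: main -> pick_anchor (called at line 49).
Key observation: Everything matches until log position 9, which reads 'located slot None' in place of 'located slot 1'.
Crash: pick_anchor, line 40, TypeError.
First divergence: at position 9 the run shows 'located slot None' where the working version logs 'located slot 1'.
Intended log window:
  7: driver got 13
  8: enter pick_anchor: 5 items against 7
  9: located slot 1
  10: checkpoint: 14
Execution walk:
  screen_input([3, 7, 11, 9, 11]) -> 41  [called from bind_quota, line 25]
  shape_report([3, 7, 11, 9, 11], 7) -> 3  [called from bind_quota, line 26]
  bind_quota([3, 7, 11, 9, 11], 7) -> 13  [called from main, line 47]
  scan_readings([3, 7, 11, 9, 11], 7) -> None  [called from pick_anchor, line 38]
Log line origins:
  1: logged in main at line 46
  2: logged in bind_quota at line 24
  3: logged in screen_input at line 2
  4: logged in screen_input at line 6
  5: logged in shape_report at line 10
  6: logged in bind_quota at line 27
  7: logged in main at line 48
  8: logged in pick_anchor at line 37
  9: logged in pick_anchor at line 39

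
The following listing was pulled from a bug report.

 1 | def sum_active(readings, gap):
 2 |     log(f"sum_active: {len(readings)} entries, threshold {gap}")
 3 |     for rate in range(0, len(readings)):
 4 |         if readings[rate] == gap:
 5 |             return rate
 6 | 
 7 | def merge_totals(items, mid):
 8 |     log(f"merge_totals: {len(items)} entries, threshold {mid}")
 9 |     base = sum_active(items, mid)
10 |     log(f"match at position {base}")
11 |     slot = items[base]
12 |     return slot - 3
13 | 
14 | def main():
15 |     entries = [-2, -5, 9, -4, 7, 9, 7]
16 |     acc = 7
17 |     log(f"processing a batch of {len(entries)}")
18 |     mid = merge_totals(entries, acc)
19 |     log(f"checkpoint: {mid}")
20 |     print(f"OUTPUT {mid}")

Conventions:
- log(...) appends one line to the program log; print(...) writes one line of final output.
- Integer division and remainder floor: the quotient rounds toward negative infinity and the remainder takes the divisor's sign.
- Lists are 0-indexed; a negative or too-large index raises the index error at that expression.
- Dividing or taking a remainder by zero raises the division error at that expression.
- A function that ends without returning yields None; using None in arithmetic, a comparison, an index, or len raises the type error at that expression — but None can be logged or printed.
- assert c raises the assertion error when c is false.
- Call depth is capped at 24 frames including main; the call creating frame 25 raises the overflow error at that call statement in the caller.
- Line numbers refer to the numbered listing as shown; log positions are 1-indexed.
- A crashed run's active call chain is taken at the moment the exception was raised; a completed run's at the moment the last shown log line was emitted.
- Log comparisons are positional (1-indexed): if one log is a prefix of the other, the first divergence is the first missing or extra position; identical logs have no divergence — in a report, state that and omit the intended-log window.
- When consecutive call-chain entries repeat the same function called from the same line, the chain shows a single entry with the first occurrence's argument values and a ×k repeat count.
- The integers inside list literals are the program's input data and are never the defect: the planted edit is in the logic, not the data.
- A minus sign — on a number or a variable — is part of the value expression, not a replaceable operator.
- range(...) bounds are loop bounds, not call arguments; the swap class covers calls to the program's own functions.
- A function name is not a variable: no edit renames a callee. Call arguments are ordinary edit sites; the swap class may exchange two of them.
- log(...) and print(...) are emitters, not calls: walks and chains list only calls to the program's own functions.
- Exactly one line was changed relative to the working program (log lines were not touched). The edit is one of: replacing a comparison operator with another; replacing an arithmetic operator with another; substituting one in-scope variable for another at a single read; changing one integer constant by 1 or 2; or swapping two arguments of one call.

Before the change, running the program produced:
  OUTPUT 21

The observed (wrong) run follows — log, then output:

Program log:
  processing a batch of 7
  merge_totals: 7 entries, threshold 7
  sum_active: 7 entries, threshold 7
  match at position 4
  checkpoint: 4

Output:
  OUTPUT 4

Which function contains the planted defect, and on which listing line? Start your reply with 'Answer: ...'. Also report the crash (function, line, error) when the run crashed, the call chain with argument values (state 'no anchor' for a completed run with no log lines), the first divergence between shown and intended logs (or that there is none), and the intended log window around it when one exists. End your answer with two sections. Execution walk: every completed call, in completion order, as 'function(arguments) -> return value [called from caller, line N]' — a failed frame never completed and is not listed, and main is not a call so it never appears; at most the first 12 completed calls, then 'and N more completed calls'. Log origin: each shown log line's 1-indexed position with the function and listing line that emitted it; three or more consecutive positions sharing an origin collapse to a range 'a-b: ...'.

Answer: the defect is in merge_totals at line 12.
Key observation: Log line 5 is where behavior first shows: 'checkpoint: 4' appears instead of 'checkpoint: 21'.
Call chain: main.
First divergence: at position 5 the run shows 'checkpoint: 4' where the working version logs 'checkpoint: 21'.
Intended log window:
  3: sum_active: 7 entries, threshold 7
  4: match at position 4
  5: checkpoint: 21
Execution walk:
  sum_active([-2, -5, 9, -4, 7, 9, 7], 7) -> 4  [called from merge_totals, line 9]
  merge_totals([-2, -5, 9, -4, 7, 9, 7], 7) -> 4  [called from main, line 18]
Origin of each log line:
  1: emitted by main (line 17)
  2: emitted by merge_totals (line 8)
  3: emitted by sum_active (line 2)
  4: emitted by merge_totals (line 10)
  5: emitted by main (line 19)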